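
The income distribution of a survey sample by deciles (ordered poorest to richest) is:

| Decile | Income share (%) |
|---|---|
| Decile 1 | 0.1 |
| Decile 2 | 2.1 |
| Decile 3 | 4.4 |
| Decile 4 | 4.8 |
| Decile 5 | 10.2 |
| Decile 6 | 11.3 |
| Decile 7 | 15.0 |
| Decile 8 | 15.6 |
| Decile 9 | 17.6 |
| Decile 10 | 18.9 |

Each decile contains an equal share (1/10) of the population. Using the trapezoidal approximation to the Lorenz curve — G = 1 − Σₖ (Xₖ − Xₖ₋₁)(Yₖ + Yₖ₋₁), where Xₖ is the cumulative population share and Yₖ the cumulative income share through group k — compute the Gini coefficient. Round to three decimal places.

0.365

Cumulative income shares Yₖ: 0.0010, 0.0220, 0.0660, 0.1140, 0.2160, 0.3290, 0.4790, 0.6350, 0.8110, 1.0000
Σ (Xₖ−Xₖ₋₁)(Yₖ+Yₖ₋₁) = (1/10)(0.0010+0.0000) + (1/10)(0.0220+0.0010) + (1/10)(0.0660+0.0220) + (1/10)(0.1140+0.0660) + (1/10)(0.2160+0.1140) + (1/10)(0.3290+0.2160) + (1/10)(0.4790+0.3290) + (1/10)(0.6350+0.4790) + (1/10)(0.8110+0.6350) + (1/10)(1.0000+0.8110)
  = 0.0001 + 0.0023 + 0.0088 + 0.0180 + 0.0330 + 0.0545 + 0.0808 + 0.1114 + 0.1446 + 0.1811 = 0.6346
G = 1 − 0.6346 = 0.3654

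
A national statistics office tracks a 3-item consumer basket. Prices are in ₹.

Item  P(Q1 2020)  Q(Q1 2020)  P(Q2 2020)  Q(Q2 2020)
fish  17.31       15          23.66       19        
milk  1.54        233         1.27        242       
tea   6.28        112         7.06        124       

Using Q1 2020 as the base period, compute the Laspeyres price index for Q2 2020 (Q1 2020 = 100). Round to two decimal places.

109.06

Laspeyres price index uses base-period quantities as weights.
ΣP(Q2 2020)·Q(Q1 2020) = 23.66×15 + 1.27×233 + 7.06×112 = 354.9 + 295.91 + 790.72 = 1441.53
ΣP(Q1 2020)·Q(Q1 2020) = 17.31×15 + 1.54×233 + 6.28×112 = 259.65 + 358.82 + 703.36 = 1321.83
Index = 1441.53 / 1321.83 × 100 = 109.0556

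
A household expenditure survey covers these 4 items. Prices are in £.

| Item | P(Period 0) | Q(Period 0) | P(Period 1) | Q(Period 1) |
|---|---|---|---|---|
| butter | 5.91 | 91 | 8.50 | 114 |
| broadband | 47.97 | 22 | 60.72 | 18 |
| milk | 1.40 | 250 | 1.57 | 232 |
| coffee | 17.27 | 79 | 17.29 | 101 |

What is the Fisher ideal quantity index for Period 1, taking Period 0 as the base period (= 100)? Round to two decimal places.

108.45

Laspeyres component (base-period weights):
ΣP(Period 0)Q(Period 1) = 5.91×114 + 47.97×18 + 1.40×232 + 17.27×101 = 673.74 + 863.46 + 324.8 + 1744.27 = 3606.27
ΣP(Period 0)Q(Period 0) = 5.91×91 + 47.97×22 + 1.40×250 + 17.27×79 = 537.81 + 1055.34 + 350 + 1364.33 = 3307.48
L = 3606.27 / 3307.48 × 100 = 109.0338
Paasche component (current-period weights):
ΣP(Period 1)Q(Period 1) = 8.50×114 + 60.72×18 + 1.57×232 + 17.29×101 = 969 + 1092.96 + 364.24 + 1746.29 = 4172.49
ΣP(Period 1)Q(Period 0) = 8.50×91 + 60.72×22 + 1.57×250 + 17.29×79 = 773.5 + 1335.84 + 392.5 + 1365.91 = 3867.75
P = 4172.49 / 3867.75 × 100 = 107.8790
Fisher = √(L × P) = √(109.0338 × 107.8790) = 108.4548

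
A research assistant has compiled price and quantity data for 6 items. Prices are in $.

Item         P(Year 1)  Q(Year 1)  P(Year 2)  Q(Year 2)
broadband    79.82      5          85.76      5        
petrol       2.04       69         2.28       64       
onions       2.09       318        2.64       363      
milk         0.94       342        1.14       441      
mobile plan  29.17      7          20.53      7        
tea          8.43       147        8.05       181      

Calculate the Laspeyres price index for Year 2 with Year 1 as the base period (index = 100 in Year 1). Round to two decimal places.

Laspeyres price index uses base-period quantities as weights.
ΣP(Year 2)·Q(Year 1) = 85.76×5 + 2.28×69 + 2.64×318 + 1.14×342 + 20.53×7 + 8.05×147 = 428.8 + 157.32 + 839.52 + 389.88 + 143.71 + 1183.35 = 3142.58
ΣP(Year 1)·Q(Year 1) = 79.82×5 + 2.04×69 + 2.09×318 + 0.94×342 + 29.17×7 + 8.43×147 = 399.1 + 140.76 + 664.62 + 321.48 + 204.19 + 1239.21 = 2969.36
Index = 3142.58 / 2969.36 × 100 = 105.8336

105.83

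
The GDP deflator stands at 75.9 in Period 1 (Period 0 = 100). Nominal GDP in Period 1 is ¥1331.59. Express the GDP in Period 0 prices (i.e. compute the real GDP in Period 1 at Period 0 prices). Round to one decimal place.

1754.4

Real = Nominal ÷ (Index/100) = 1331.59 ÷ (75.9/100)
     = 1331.59 ÷ 0.759 = 1754.4005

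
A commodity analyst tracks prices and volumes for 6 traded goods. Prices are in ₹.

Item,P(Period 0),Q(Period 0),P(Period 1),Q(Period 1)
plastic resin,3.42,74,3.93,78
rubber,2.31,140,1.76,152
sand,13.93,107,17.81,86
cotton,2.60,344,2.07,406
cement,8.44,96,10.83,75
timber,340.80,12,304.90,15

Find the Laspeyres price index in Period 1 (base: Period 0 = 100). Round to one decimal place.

99.9

Laspeyres price index uses base-period quantities as weights.
ΣP(Period 1)·Q(Period 0) = 3.93×74 + 1.76×140 + 17.81×107 + 2.07×344 + 10.83×96 + 304.90×12 = 290.82 + 246.4 + 1905.67 + 712.08 + 1039.68 + 3658.8 = 7853.45
ΣP(Period 0)·Q(Period 0) = 3.42×74 + 2.31×140 + 13.93×107 + 2.60×344 + 8.44×96 + 340.80×12 = 253.08 + 323.4 + 1490.51 + 894.4 + 810.24 + 4089.6 = 7861.23
Index = 7853.45 / 7861.23 × 100 = 99.9010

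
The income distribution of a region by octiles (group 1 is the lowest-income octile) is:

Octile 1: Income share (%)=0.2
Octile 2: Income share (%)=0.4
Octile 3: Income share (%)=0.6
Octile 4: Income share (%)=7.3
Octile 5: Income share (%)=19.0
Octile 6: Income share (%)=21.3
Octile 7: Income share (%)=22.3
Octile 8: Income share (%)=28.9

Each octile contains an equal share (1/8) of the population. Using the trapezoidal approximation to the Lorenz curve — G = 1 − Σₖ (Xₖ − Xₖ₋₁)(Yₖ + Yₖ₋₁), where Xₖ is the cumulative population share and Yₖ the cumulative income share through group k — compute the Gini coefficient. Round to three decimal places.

0.480

Cumulative income shares Yₖ: 0.0020, 0.0060, 0.0120, 0.0850, 0.2750, 0.4880, 0.7110, 1.0000
Σ (Xₖ−Xₖ₋₁)(Yₖ+Yₖ₋₁) = (1/8)(0.0020+0.0000) + (1/8)(0.0060+0.0020) + (1/8)(0.0120+0.0060) + (1/8)(0.0850+0.0120) + (1/8)(0.2750+0.0850) + (1/8)(0.4880+0.2750) + (1/8)(0.7110+0.4880) + (1/8)(1.0000+0.7110)
  = 0.0003 + 0.0010 + 0.0023 + 0.0121 + 0.0450 + 0.0954 + 0.1499 + 0.2139 = 0.5197
G = 1 − 0.5197 = 0.4803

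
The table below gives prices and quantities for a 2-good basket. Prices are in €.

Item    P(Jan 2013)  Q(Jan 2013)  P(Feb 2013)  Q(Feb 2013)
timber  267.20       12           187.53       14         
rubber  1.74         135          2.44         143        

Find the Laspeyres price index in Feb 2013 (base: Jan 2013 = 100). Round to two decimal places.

Laspeyres price index uses base-period quantities as weights.
ΣP(Feb 2013)·Q(Jan 2013) = 187.53×12 + 2.44×135 = 2250.36 + 329.4 = 2579.76
ΣP(Jan 2013)·Q(Jan 2013) = 267.20×12 + 1.74×135 = 3206.4 + 234.9 = 3441.3
Index = 2579.76 / 3441.3 × 100 = 74.9647

74.96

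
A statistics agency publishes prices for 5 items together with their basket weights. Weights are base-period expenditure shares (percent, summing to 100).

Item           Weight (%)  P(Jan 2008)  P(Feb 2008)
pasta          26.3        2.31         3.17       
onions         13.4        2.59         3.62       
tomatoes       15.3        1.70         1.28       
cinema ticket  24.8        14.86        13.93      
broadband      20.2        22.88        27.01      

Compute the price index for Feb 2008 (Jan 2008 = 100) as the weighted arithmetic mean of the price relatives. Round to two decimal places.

pasta: 26.3 × (3.17/2.31) = 26.3 × 1.372294 = 36.0913
onions: 13.4 × (3.62/2.59) = 13.4 × 1.397683 = 18.7290
tomatoes: 15.3 × (1.28/1.70) = 15.3 × 0.752941 = 11.5200
cinema ticket: 24.8 × (13.93/14.86) = 24.8 × 0.937416 = 23.2479
broadband: 20.2 × (27.01/22.88) = 20.2 × 1.180507 = 23.8462
Index = Σ wᵢ·(p₁ᵢ/p₀ᵢ) = 36.0913 + 18.7290 + 11.5200 + 23.2479 + 23.8462 = 113.4345

113.43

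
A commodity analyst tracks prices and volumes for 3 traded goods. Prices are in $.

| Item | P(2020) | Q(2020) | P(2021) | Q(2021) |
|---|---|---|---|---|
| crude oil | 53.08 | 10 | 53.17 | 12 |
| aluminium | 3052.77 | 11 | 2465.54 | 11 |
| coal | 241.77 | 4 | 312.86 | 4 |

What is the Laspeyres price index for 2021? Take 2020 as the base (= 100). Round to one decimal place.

Laspeyres price index uses base-period quantities as weights.
ΣP(2021)·Q(2020) = 53.17×10 + 2465.54×11 + 312.86×4 = 531.7 + 27120.94 + 1251.44 = 28904.08
ΣP(2020)·Q(2020) = 53.08×10 + 3052.77×11 + 241.77×4 = 530.8 + 33580.47 + 967.08 = 35078.35
Index = 28904.08 / 35078.35 × 100 = 82.3986

82.4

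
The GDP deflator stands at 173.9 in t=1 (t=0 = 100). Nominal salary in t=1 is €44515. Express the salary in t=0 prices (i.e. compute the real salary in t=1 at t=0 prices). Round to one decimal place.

25598.0

Real = Nominal ÷ (Index/100) = 44515 ÷ (173.9/100)
     = 44515 ÷ 1.739 = 25598.0449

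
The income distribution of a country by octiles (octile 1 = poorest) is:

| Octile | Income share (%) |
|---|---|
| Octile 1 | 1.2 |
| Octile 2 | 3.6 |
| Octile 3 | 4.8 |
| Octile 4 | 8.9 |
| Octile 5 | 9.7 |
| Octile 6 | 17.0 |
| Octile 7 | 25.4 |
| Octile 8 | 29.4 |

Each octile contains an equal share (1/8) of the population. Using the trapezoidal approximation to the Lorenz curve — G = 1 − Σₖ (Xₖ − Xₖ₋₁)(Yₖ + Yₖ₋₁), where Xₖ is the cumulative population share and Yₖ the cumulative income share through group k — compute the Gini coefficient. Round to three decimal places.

Cumulative income shares Yₖ: 0.0120, 0.0480, 0.0960, 0.1850, 0.2820, 0.4520, 0.7060, 1.0000
Σ (Xₖ−Xₖ₋₁)(Yₖ+Yₖ₋₁) = (1/8)(0.0120+0.0000) + (1/8)(0.0480+0.0120) + (1/8)(0.0960+0.0480) + (1/8)(0.1850+0.0960) + (1/8)(0.2820+0.1850) + (1/8)(0.4520+0.2820) + (1/8)(0.7060+0.4520) + (1/8)(1.0000+0.7060)
  = 0.0015 + 0.0075 + 0.0180 + 0.0351 + 0.0584 + 0.0917 + 0.1447 + 0.2132 = 0.5703
G = 1 − 0.5703 = 0.4297

0.430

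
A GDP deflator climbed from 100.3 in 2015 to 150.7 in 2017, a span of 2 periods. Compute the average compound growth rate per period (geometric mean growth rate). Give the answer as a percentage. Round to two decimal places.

Growth factor = (150.7/100.3)^(1/2) = (1.502493)^(1/2) = 1.225762
Growth rate = 1.225762 − 1 = 0.225762 = 22.5762%

22.58%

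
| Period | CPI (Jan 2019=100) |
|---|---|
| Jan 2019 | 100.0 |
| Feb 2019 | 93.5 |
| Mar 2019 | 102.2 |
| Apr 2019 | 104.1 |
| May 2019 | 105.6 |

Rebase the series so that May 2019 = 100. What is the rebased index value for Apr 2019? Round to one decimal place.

Rebased(Apr 2019) = 104.1 / 105.6 × 100 = 98.5795

98.6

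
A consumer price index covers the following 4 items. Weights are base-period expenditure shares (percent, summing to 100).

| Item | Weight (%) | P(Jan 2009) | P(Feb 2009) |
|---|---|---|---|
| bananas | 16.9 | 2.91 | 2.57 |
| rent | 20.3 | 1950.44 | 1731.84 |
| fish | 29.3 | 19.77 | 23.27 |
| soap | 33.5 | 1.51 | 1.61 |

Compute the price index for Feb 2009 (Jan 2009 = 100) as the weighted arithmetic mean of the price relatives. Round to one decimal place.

bananas: 16.9 × (2.57/2.91) = 16.9 × 0.883162 = 14.9254
rent: 20.3 × (1731.84/1950.44) = 20.3 × 0.887923 = 18.0248
fish: 29.3 × (23.27/19.77) = 29.3 × 1.177036 = 34.4872
soap: 33.5 × (1.61/1.51) = 33.5 × 1.066225 = 35.7185
Index = Σ wᵢ·(p₁ᵢ/p₀ᵢ) = 14.9254 + 18.0248 + 34.4872 + 35.7185 = 103.1560

103.2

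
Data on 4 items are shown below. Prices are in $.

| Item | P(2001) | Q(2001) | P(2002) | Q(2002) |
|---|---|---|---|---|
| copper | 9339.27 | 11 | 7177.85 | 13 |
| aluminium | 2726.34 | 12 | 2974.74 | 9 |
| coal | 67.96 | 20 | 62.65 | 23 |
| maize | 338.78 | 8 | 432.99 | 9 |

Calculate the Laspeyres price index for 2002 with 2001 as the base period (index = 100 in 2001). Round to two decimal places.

Laspeyres price index uses base-period quantities as weights.
ΣP(2002)·Q(2001) = 7177.85×11 + 2974.74×12 + 62.65×20 + 432.99×8 = 78956.35 + 35696.88 + 1253 + 3463.92 = 119370.15
ΣP(2001)·Q(2001) = 9339.27×11 + 2726.34×12 + 67.96×20 + 338.78×8 = 102731.97 + 32716.08 + 1359.2 + 2710.24 = 139517.49
Index = 119370.15 / 139517.49 × 100 = 85.5593

85.56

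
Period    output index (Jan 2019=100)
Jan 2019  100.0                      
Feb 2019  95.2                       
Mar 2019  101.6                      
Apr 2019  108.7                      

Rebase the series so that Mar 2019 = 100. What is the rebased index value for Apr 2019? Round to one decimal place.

Rebased(Apr 2019) = 108.7 / 101.6 × 100 = 106.9882

107.0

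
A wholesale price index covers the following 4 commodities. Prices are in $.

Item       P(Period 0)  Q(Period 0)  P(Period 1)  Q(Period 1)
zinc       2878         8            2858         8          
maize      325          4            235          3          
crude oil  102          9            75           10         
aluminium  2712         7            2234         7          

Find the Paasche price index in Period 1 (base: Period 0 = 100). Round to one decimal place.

Paasche price index uses current-period quantities as weights.
ΣP(Period 1)·Q(Period 1) = 2858×8 + 235×3 + 75×10 + 2234×7 = 22864 + 705 + 750 + 15638 = 39957
ΣP(Period 0)·Q(Period 1) = 2878×8 + 325×3 + 102×10 + 2712×7 = 23024 + 975 + 1020 + 18984 = 44003
Index = 39957 / 44003 × 100 = 90.8052

90.8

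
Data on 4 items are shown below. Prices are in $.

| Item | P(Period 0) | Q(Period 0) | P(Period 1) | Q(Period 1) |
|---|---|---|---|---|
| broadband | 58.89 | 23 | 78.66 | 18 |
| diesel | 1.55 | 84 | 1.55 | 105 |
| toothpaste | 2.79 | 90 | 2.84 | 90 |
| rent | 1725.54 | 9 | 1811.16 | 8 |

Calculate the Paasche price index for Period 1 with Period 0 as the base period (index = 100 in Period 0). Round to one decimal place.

Paasche price index uses current-period quantities as weights.
ΣP(Period 1)·Q(Period 1) = 78.66×18 + 1.55×105 + 2.84×90 + 1811.16×8 = 1415.88 + 162.75 + 255.6 + 14489.28 = 16323.51
ΣP(Period 0)·Q(Period 1) = 58.89×18 + 1.55×105 + 2.79×90 + 1725.54×8 = 1060.02 + 162.75 + 251.1 + 13804.32 = 15278.19
Index = 16323.51 / 15278.19 × 100 = 106.8419

106.8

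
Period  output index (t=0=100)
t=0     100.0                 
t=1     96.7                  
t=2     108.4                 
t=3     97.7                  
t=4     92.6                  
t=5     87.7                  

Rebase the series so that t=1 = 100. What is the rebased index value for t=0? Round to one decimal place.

Rebased(t=0) = 100.0 / 96.7 × 100 = 103.4126

103.4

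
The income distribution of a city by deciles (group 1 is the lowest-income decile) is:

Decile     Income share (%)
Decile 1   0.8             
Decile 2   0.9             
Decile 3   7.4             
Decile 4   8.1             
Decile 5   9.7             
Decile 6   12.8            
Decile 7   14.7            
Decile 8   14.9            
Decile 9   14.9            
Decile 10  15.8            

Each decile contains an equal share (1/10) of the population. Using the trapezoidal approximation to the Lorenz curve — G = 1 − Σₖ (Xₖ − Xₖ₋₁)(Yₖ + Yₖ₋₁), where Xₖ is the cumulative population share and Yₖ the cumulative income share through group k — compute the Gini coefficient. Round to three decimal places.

Cumulative income shares Yₖ: 0.0080, 0.0170, 0.0910, 0.1720, 0.2690, 0.3970, 0.5440, 0.6930, 0.8420, 1.0000
Σ (Xₖ−Xₖ₋₁)(Yₖ+Yₖ₋₁) = (1/10)(0.0080+0.0000) + (1/10)(0.0170+0.0080) + (1/10)(0.0910+0.0170) + (1/10)(0.1720+0.0910) + (1/10)(0.2690+0.1720) + (1/10)(0.3970+0.2690) + (1/10)(0.5440+0.3970) + (1/10)(0.6930+0.5440) + (1/10)(0.8420+0.6930) + (1/10)(1.0000+0.8420)
  = 0.0008 + 0.0025 + 0.0108 + 0.0263 + 0.0441 + 0.0666 + 0.0941 + 0.1237 + 0.1535 + 0.1842 = 0.7066
G = 1 − 0.7066 = 0.2934

0.293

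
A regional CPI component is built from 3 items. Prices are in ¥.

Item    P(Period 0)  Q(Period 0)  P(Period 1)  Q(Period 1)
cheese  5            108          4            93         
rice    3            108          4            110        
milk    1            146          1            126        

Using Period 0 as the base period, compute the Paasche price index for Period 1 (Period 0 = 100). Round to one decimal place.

Paasche price index uses current-period quantities as weights.
ΣP(Period 1)·Q(Period 1) = 4×93 + 4×110 + 1×126 = 372 + 440 + 126 = 938
ΣP(Period 0)·Q(Period 1) = 5×93 + 3×110 + 1×126 = 465 + 330 + 126 = 921
Index = 938 / 921 × 100 = 101.8458

101.8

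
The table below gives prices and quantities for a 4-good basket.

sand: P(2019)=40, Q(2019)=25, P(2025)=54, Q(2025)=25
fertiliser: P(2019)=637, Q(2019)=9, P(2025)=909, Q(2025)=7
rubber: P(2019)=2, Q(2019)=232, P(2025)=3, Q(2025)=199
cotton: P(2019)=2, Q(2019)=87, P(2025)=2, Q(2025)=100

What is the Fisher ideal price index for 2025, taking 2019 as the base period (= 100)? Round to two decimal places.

Laspeyres component (base-period weights):
ΣP(2025)Q(2019) = 54×25 + 909×9 + 3×232 + 2×87 = 1350 + 8181 + 696 + 174 = 10401
ΣP(2019)Q(2019) = 40×25 + 637×9 + 2×232 + 2×87 = 1000 + 5733 + 464 + 174 = 7371
L = 10401 / 7371 × 100 = 141.1070
Paasche component (current-period weights):
ΣP(2025)Q(2025) = 54×25 + 909×7 + 3×199 + 2×100 = 1350 + 6363 + 597 + 200 = 8510
ΣP(2019)Q(2025) = 40×25 + 637×7 + 2×199 + 2×100 = 1000 + 4459 + 398 + 200 = 6057
P = 8510 / 6057 × 100 = 140.4986
Fisher = √(L × P) = √(141.1070 × 140.4986) = 140.8025

140.80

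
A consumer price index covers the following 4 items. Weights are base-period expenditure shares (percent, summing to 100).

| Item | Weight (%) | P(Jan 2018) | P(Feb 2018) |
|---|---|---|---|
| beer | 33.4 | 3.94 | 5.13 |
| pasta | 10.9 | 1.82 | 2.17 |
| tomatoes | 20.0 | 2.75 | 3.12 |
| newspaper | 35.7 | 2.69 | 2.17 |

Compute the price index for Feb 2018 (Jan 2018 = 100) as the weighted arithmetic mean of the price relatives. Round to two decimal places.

beer: 33.4 × (5.13/3.94) = 33.4 × 1.302030 = 43.4878
pasta: 10.9 × (2.17/1.82) = 10.9 × 1.192308 = 12.9962
tomatoes: 20.0 × (3.12/2.75) = 20.0 × 1.134545 = 22.6909
newspaper: 35.7 × (2.17/2.69) = 35.7 × 0.806691 = 28.7989
Index = Σ wᵢ·(p₁ᵢ/p₀ᵢ) = 43.4878 + 12.9962 + 22.6909 + 28.7989 = 107.9738

107.97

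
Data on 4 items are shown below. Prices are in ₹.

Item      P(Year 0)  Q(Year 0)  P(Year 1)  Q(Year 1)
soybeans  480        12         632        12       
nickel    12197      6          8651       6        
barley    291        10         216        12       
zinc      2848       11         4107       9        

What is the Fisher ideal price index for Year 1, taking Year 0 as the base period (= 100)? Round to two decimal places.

93.01

Laspeyres component (base-period weights):
ΣP(Year 1)Q(Year 0) = 632×12 + 8651×6 + 216×10 + 4107×11 = 7584 + 51906 + 2160 + 45177 = 106827
ΣP(Year 0)Q(Year 0) = 480×12 + 12197×6 + 291×10 + 2848×11 = 5760 + 73182 + 2910 + 31328 = 113180
L = 106827 / 113180 × 100 = 94.3868
Paasche component (current-period weights):
ΣP(Year 1)Q(Year 1) = 632×12 + 8651×6 + 216×12 + 4107×9 = 7584 + 51906 + 2592 + 36963 = 99045
ΣP(Year 0)Q(Year 1) = 480×12 + 12197×6 + 291×12 + 2848×9 = 5760 + 73182 + 3492 + 25632 = 108066
P = 99045 / 108066 × 100 = 91.6523
Fisher = √(L × P) = √(94.3868 × 91.6523) = 93.0095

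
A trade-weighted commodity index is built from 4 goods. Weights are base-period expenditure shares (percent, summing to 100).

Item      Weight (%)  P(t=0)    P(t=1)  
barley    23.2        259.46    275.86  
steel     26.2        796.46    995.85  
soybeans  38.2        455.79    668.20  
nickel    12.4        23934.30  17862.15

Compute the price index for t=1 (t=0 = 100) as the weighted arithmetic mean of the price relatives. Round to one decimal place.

barley: 23.2 × (275.86/259.46) = 23.2 × 1.063208 = 24.6664
steel: 26.2 × (995.85/796.46) = 26.2 × 1.250345 = 32.7590
soybeans: 38.2 × (668.20/455.79) = 38.2 × 1.466026 = 56.0022
nickel: 12.4 × (17862.15/23934.30) = 12.4 × 0.746299 = 9.2541
Index = Σ wᵢ·(p₁ᵢ/p₀ᵢ) = 24.6664 + 32.7590 + 56.0022 + 9.2541 = 122.6818

122.7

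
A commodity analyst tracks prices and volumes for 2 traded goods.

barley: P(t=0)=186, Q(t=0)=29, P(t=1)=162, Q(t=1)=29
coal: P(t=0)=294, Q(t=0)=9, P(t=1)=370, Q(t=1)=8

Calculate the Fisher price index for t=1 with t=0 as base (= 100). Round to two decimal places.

Laspeyres component (base-period weights):
ΣP(t=1)Q(t=0) = 162×29 + 370×9 = 4698 + 3330 = 8028
ΣP(t=0)Q(t=0) = 186×29 + 294×9 = 5394 + 2646 = 8040
L = 8028 / 8040 × 100 = 99.8507
Paasche component (current-period weights):
ΣP(t=1)Q(t=1) = 162×29 + 370×8 = 4698 + 2960 = 7658
ΣP(t=0)Q(t=1) = 186×29 + 294×8 = 5394 + 2352 = 7746
P = 7658 / 7746 × 100 = 98.8639
Fisher = √(L × P) = √(99.8507 × 98.8639) = 99.3561

99.36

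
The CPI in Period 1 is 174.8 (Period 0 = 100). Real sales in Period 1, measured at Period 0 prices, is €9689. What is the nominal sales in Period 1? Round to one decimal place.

Nominal = Real × (Index/100) = 9689 × (174.8/100)
        = 9689 × 1.748 = 16936.3720

16936.4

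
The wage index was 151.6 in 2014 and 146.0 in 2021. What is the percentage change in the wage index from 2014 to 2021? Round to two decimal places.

Change = (146.0 − 151.6) / 151.6 × 100
       = -5.6 / 151.6 × 100 = -3.6939%

-3.69%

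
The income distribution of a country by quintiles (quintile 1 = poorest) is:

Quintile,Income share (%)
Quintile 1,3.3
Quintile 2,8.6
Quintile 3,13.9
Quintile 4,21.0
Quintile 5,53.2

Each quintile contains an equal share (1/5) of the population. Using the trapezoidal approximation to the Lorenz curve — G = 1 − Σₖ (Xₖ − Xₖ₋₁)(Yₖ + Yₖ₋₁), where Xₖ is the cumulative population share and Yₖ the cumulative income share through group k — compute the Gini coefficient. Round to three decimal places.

Cumulative income shares Yₖ: 0.0330, 0.1190, 0.2580, 0.4680, 1.0000
Σ (Xₖ−Xₖ₋₁)(Yₖ+Yₖ₋₁) = (1/5)(0.0330+0.0000) + (1/5)(0.1190+0.0330) + (1/5)(0.2580+0.1190) + (1/5)(0.4680+0.2580) + (1/5)(1.0000+0.4680)
  = 0.0066 + 0.0304 + 0.0754 + 0.1452 + 0.2936 = 0.5512
G = 1 − 0.5512 = 0.4488

0.449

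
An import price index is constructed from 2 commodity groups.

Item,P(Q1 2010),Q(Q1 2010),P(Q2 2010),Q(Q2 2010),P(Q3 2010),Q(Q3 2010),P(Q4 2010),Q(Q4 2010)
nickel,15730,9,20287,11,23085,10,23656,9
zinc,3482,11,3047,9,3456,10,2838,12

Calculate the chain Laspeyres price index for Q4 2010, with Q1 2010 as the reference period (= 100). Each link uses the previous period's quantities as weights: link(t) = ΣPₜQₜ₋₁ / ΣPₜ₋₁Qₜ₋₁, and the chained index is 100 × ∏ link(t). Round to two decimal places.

Link Q1 2010→Q2 2010:
ΣP(Q2 2010)Q(Q1 2010) = 20287×9 + 3047×11 = 182583 + 33517 = 216100
ΣP(Q1 2010)Q(Q1 2010) = 15730×9 + 3482×11 = 141570 + 38302 = 179872
link = 216100/179872 = 1.201410
Link Q2 2010→Q3 2010:
ΣP(Q3 2010)Q(Q2 2010) = 23085×11 + 3456×9 = 253935 + 31104 = 285039
ΣP(Q2 2010)Q(Q2 2010) = 20287×11 + 3047×9 = 223157 + 27423 = 250580
link = 285039/250580 = 1.137517
Link Q3 2010→Q4 2010:
ΣP(Q4 2010)Q(Q3 2010) = 23656×10 + 2838×10 = 236560 + 28380 = 264940
ΣP(Q3 2010)Q(Q3 2010) = 23085×10 + 3456×10 = 230850 + 34560 = 265410
link = 264940/265410 = 0.998229
Chained index = 100 × 1.201410 × 1.137517 × 0.998229 = 136.4204

136.42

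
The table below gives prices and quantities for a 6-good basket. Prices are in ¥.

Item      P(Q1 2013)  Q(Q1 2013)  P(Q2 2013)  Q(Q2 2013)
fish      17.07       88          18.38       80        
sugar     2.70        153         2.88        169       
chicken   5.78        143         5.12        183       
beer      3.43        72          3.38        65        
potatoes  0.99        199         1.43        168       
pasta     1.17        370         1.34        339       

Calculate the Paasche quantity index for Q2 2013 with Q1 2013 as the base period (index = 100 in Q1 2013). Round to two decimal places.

Paasche quantity index uses current-period prices as weights.
ΣP(Q2 2013)·Q(Q2 2013) = 18.38×80 + 2.88×169 + 5.12×183 + 3.38×65 + 1.43×168 + 1.34×339 = 1470.4 + 486.72 + 936.96 + 219.7 + 240.24 + 454.26 = 3808.28
ΣP(Q2 2013)·Q(Q1 2013) = 18.38×88 + 2.88×153 + 5.12×143 + 3.38×72 + 1.43×199 + 1.34×370 = 1617.44 + 440.64 + 732.16 + 243.36 + 284.57 + 495.8 = 3813.97
Index = 3808.28 / 3813.97 × 100 = 99.8508

99.85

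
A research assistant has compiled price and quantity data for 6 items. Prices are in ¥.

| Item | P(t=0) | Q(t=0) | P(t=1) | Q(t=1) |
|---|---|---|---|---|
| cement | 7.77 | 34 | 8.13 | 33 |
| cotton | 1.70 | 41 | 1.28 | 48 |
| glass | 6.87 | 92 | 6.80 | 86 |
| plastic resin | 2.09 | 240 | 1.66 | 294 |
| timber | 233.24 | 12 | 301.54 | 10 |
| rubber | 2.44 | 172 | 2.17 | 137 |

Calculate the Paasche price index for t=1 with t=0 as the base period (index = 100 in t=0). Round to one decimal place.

112.0

Paasche price index uses current-period quantities as weights.
ΣP(t=1)·Q(t=1) = 8.13×33 + 1.28×48 + 6.80×86 + 1.66×294 + 301.54×10 + 2.17×137 = 268.29 + 61.44 + 584.8 + 488.04 + 3015.4 + 297.29 = 4715.26
ΣP(t=0)·Q(t=1) = 7.77×33 + 1.70×48 + 6.87×86 + 2.09×294 + 233.24×10 + 2.44×137 = 256.41 + 81.6 + 590.82 + 614.46 + 2332.4 + 334.28 = 4209.97
Index = 4715.26 / 4209.97 × 100 = 112.0022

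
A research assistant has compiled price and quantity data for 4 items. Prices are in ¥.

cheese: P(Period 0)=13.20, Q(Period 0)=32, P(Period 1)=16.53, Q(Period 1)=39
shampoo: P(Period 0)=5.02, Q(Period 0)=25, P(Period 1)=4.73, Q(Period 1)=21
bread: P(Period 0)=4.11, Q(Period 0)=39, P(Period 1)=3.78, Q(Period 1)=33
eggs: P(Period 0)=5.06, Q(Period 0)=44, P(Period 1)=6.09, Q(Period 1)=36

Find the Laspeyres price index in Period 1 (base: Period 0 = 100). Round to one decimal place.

114.2

Laspeyres price index uses base-period quantities as weights.
ΣP(Period 1)·Q(Period 0) = 16.53×32 + 4.73×25 + 3.78×39 + 6.09×44 = 528.96 + 118.25 + 147.42 + 267.96 = 1062.59
ΣP(Period 0)·Q(Period 0) = 13.20×32 + 5.02×25 + 4.11×39 + 5.06×44 = 422.4 + 125.5 + 160.29 + 222.64 = 930.83
Index = 1062.59 / 930.83 × 100 = 114.1551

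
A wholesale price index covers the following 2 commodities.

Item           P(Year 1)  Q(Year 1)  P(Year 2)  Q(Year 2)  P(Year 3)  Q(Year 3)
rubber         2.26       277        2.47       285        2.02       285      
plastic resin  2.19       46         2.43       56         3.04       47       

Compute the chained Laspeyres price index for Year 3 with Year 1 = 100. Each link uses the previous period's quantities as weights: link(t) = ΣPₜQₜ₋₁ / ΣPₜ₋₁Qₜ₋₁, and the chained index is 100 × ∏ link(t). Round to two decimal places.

97.26

Link Year 1→Year 2:
ΣP(Year 2)Q(Year 1) = 2.47×277 + 2.43×46 = 684.19 + 111.78 = 795.97
ΣP(Year 1)Q(Year 1) = 2.26×277 + 2.19×46 = 626.02 + 100.74 = 726.76
link = 795.97/726.76 = 1.095231
Link Year 2→Year 3:
ΣP(Year 3)Q(Year 2) = 2.02×285 + 3.04×56 = 575.7 + 170.24 = 745.94
ΣP(Year 2)Q(Year 2) = 2.47×285 + 2.43×56 = 703.95 + 136.08 = 840.03
link = 745.94/840.03 = 0.887992
Chained index = 100 × 1.095231 × 0.887992 = 97.2556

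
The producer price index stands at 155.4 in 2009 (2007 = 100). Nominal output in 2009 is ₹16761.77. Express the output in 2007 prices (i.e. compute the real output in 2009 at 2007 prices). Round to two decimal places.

Real = Nominal ÷ (Index/100) = 16761.77 ÷ (155.4/100)
     = 16761.77 ÷ 1.554 = 10786.2098

10786.21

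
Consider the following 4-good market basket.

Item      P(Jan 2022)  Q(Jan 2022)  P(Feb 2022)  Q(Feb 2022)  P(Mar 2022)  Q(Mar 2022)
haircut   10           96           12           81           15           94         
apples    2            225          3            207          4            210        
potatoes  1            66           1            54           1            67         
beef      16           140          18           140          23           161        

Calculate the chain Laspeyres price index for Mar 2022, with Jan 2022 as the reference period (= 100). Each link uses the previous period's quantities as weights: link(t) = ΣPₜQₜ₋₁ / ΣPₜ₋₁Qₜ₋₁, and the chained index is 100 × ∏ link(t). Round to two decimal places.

Link Jan 2022→Feb 2022:
ΣP(Feb 2022)Q(Jan 2022) = 12×96 + 3×225 + 1×66 + 18×140 = 1152 + 675 + 66 + 2520 = 4413
ΣP(Jan 2022)Q(Jan 2022) = 10×96 + 2×225 + 1×66 + 16×140 = 960 + 450 + 66 + 2240 = 3716
link = 4413/3716 = 1.187567
Link Feb 2022→Mar 2022:
ΣP(Mar 2022)Q(Feb 2022) = 15×81 + 4×207 + 1×54 + 23×140 = 1215 + 828 + 54 + 3220 = 5317
ΣP(Feb 2022)Q(Feb 2022) = 12×81 + 3×207 + 1×54 + 18×140 = 972 + 621 + 54 + 2520 = 4167
link = 5317/4167 = 1.275978
Chained index = 100 × 1.187567 × 1.275978 = 151.5310

151.53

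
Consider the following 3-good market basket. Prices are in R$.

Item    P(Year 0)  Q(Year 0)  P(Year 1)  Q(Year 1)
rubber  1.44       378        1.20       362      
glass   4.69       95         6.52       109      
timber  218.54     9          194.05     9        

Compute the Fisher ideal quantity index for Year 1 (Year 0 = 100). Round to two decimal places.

102.00

Laspeyres component (base-period weights):
ΣP(Year 0)Q(Year 1) = 1.44×362 + 4.69×109 + 218.54×9 = 521.28 + 511.21 + 1966.86 = 2999.35
ΣP(Year 0)Q(Year 0) = 1.44×378 + 4.69×95 + 218.54×9 = 544.32 + 445.55 + 1966.86 = 2956.73
L = 2999.35 / 2956.73 × 100 = 101.4415
Paasche component (current-period weights):
ΣP(Year 1)Q(Year 1) = 1.20×362 + 6.52×109 + 194.05×9 = 434.4 + 710.68 + 1746.45 = 2891.53
ΣP(Year 1)Q(Year 0) = 1.20×378 + 6.52×95 + 194.05×9 = 453.6 + 619.4 + 1746.45 = 2819.45
P = 2891.53 / 2819.45 × 100 = 102.5565
Fisher = √(L × P) = √(101.4415 × 102.5565) = 101.9975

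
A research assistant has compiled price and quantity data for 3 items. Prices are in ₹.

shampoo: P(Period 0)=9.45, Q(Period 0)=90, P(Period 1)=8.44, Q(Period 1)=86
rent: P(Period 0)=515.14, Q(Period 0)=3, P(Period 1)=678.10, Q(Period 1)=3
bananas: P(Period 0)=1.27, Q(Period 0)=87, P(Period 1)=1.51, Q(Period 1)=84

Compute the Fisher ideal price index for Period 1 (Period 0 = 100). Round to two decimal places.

116.92

Laspeyres component (base-period weights):
ΣP(Period 1)Q(Period 0) = 8.44×90 + 678.10×3 + 1.51×87 = 759.6 + 2034.3 + 131.37 = 2925.27
ΣP(Period 0)Q(Period 0) = 9.45×90 + 515.14×3 + 1.27×87 = 850.5 + 1545.42 + 110.49 = 2506.41
L = 2925.27 / 2506.41 × 100 = 116.7116
Paasche component (current-period weights):
ΣP(Period 1)Q(Period 1) = 8.44×86 + 678.10×3 + 1.51×84 = 725.84 + 2034.3 + 126.84 = 2886.98
ΣP(Period 0)Q(Period 1) = 9.45×86 + 515.14×3 + 1.27×84 = 812.7 + 1545.42 + 106.68 = 2464.8
P = 2886.98 / 2464.8 × 100 = 117.1284
Fisher = √(L × P) = √(116.7116 × 117.1284) = 116.9198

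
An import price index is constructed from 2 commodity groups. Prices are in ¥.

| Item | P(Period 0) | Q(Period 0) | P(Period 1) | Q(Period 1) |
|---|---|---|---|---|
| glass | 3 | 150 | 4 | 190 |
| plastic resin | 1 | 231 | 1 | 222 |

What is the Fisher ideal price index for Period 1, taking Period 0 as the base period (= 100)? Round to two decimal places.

123.00

Laspeyres component (base-period weights):
ΣP(Period 1)Q(Period 0) = 4×150 + 1×231 = 600 + 231 = 831
ΣP(Period 0)Q(Period 0) = 3×150 + 1×231 = 450 + 231 = 681
L = 831 / 681 × 100 = 122.0264
Paasche component (current-period weights):
ΣP(Period 1)Q(Period 1) = 4×190 + 1×222 = 760 + 222 = 982
ΣP(Period 0)Q(Period 1) = 3×190 + 1×222 = 570 + 222 = 792
P = 982 / 792 × 100 = 123.9899
Fisher = √(L × P) = √(122.0264 × 123.9899) = 123.0042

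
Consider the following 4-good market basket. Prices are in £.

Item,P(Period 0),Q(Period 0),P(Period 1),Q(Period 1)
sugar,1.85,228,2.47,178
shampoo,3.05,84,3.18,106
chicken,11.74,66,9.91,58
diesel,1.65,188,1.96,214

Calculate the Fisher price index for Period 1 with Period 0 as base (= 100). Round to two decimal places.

105.05

Laspeyres component (base-period weights):
ΣP(Period 1)Q(Period 0) = 2.47×228 + 3.18×84 + 9.91×66 + 1.96×188 = 563.16 + 267.12 + 654.06 + 368.48 = 1852.82
ΣP(Period 0)Q(Period 0) = 1.85×228 + 3.05×84 + 11.74×66 + 1.65×188 = 421.8 + 256.2 + 774.84 + 310.2 = 1763.04
L = 1852.82 / 1763.04 × 100 = 105.0923
Paasche component (current-period weights):
ΣP(Period 1)Q(Period 1) = 2.47×178 + 3.18×106 + 9.91×58 + 1.96×214 = 439.66 + 337.08 + 574.78 + 419.44 = 1770.96
ΣP(Period 0)Q(Period 1) = 1.85×178 + 3.05×106 + 11.74×58 + 1.65×214 = 329.3 + 323.3 + 680.92 + 353.1 = 1686.62
P = 1770.96 / 1686.62 × 100 = 105.0005
Fisher = √(L × P) = √(105.0923 × 105.0005) = 105.0464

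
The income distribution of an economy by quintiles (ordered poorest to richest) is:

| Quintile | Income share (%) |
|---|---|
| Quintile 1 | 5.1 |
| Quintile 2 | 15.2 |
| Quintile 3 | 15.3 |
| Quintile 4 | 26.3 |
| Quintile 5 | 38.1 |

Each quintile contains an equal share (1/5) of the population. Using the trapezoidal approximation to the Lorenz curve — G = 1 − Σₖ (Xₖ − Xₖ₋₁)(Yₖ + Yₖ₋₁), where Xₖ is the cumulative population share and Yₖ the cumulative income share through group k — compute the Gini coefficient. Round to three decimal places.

Cumulative income shares Yₖ: 0.0510, 0.2030, 0.3560, 0.6190, 1.0000
Σ (Xₖ−Xₖ₋₁)(Yₖ+Yₖ₋₁) = (1/5)(0.0510+0.0000) + (1/5)(0.2030+0.0510) + (1/5)(0.3560+0.2030) + (1/5)(0.6190+0.3560) + (1/5)(1.0000+0.6190)
  = 0.0102 + 0.0508 + 0.1118 + 0.1950 + 0.3238 = 0.6916
G = 1 − 0.6916 = 0.3084

0.308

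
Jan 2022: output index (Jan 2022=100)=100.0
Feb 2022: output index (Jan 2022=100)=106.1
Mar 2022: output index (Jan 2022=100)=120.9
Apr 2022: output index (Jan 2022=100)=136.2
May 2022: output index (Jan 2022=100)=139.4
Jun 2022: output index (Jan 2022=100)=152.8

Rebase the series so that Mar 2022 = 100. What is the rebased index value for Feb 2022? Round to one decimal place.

Rebased(Feb 2022) = 106.1 / 120.9 × 100 = 87.7585

87.8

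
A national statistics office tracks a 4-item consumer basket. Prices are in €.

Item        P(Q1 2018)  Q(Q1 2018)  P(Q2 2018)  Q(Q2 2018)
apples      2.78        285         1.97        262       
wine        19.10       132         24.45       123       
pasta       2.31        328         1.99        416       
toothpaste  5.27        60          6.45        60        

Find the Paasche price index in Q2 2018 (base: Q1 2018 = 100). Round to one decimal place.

Paasche price index uses current-period quantities as weights.
ΣP(Q2 2018)·Q(Q2 2018) = 1.97×262 + 24.45×123 + 1.99×416 + 6.45×60 = 516.14 + 3007.35 + 827.84 + 387 = 4738.33
ΣP(Q1 2018)·Q(Q2 2018) = 2.78×262 + 19.10×123 + 2.31×416 + 5.27×60 = 728.36 + 2349.3 + 960.96 + 316.2 = 4354.82
Index = 4738.33 / 4354.82 × 100 = 108.8066

108.8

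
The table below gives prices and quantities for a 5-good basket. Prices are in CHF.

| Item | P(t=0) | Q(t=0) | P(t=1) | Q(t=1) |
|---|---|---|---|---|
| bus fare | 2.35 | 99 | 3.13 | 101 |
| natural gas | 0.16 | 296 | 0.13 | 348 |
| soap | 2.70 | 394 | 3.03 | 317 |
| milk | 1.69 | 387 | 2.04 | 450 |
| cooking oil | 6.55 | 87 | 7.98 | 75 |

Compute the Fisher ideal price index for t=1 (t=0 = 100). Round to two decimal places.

118.04

Laspeyres component (base-period weights):
ΣP(t=1)Q(t=0) = 3.13×99 + 0.13×296 + 3.03×394 + 2.04×387 + 7.98×87 = 309.87 + 38.48 + 1193.82 + 789.48 + 694.26 = 3025.91
ΣP(t=0)Q(t=0) = 2.35×99 + 0.16×296 + 2.70×394 + 1.69×387 + 6.55×87 = 232.65 + 47.36 + 1063.8 + 654.03 + 569.85 = 2567.69
L = 3025.91 / 2567.69 × 100 = 117.8456
Paasche component (current-period weights):
ΣP(t=1)Q(t=1) = 3.13×101 + 0.13×348 + 3.03×317 + 2.04×450 + 7.98×75 = 316.13 + 45.24 + 960.51 + 918 + 598.5 = 2838.38
ΣP(t=0)Q(t=1) = 2.35×101 + 0.16×348 + 2.70×317 + 1.69×450 + 6.55×75 = 237.35 + 55.68 + 855.9 + 760.5 + 491.25 = 2400.68
P = 2838.38 / 2400.68 × 100 = 118.2323
Fisher = √(L × P) = √(117.8456 × 118.2323) = 118.0388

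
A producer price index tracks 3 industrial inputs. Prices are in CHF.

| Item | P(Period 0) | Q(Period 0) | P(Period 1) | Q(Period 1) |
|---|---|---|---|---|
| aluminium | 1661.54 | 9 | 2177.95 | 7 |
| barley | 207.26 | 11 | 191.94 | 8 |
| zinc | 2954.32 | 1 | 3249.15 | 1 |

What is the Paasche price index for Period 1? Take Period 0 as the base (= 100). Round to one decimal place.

123.3

Paasche price index uses current-period quantities as weights.
ΣP(Period 1)·Q(Period 1) = 2177.95×7 + 191.94×8 + 3249.15×1 = 15245.65 + 1535.52 + 3249.15 = 20030.32
ΣP(Period 0)·Q(Period 1) = 1661.54×7 + 207.26×8 + 2954.32×1 = 11630.78 + 1658.08 + 2954.32 = 16243.18
Index = 20030.32 / 16243.18 × 100 = 123.3153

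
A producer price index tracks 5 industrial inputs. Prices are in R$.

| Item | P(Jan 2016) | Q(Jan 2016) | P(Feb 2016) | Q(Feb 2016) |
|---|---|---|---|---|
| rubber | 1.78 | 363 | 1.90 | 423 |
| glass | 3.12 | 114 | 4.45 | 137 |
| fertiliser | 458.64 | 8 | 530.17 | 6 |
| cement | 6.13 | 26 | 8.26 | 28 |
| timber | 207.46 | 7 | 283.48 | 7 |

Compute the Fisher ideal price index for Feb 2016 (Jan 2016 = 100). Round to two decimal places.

Laspeyres component (base-period weights):
ΣP(Feb 2016)Q(Jan 2016) = 1.90×363 + 4.45×114 + 530.17×8 + 8.26×26 + 283.48×7 = 689.7 + 507.3 + 4241.36 + 214.76 + 1984.36 = 7637.48
ΣP(Jan 2016)Q(Jan 2016) = 1.78×363 + 3.12×114 + 458.64×8 + 6.13×26 + 207.46×7 = 646.14 + 355.68 + 3669.12 + 159.38 + 1452.22 = 6282.54
L = 7637.48 / 6282.54 × 100 = 121.5668
Paasche component (current-period weights):
ΣP(Feb 2016)Q(Feb 2016) = 1.90×423 + 4.45×137 + 530.17×6 + 8.26×28 + 283.48×7 = 803.7 + 609.65 + 3181.02 + 231.28 + 1984.36 = 6810.01
ΣP(Jan 2016)Q(Feb 2016) = 1.78×423 + 3.12×137 + 458.64×6 + 6.13×28 + 207.46×7 = 752.94 + 427.44 + 2751.84 + 171.64 + 1452.22 = 5556.08
P = 6810.01 / 5556.08 × 100 = 122.5686
Fisher = √(L × P) = √(121.5668 × 122.5686) = 122.0667

122.07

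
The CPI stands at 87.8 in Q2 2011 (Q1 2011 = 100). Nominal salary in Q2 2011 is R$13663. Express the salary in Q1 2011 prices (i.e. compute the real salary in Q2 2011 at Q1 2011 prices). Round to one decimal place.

15561.5

Real = Nominal ÷ (Index/100) = 13663 ÷ (87.8/100)
     = 13663 ÷ 0.878 = 15561.5034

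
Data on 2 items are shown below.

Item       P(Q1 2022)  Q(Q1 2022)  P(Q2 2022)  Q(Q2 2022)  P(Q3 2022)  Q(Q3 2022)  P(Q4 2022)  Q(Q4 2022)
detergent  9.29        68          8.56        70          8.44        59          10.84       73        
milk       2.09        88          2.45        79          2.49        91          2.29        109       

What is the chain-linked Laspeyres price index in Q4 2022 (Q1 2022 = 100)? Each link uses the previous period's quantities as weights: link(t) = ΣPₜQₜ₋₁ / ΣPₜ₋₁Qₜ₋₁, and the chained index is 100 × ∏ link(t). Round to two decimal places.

Link Q1 2022→Q2 2022:
ΣP(Q2 2022)Q(Q1 2022) = 8.56×68 + 2.45×88 = 582.08 + 215.6 = 797.68
ΣP(Q1 2022)Q(Q1 2022) = 9.29×68 + 2.09×88 = 631.72 + 183.92 = 815.64
link = 797.68/815.64 = 0.977980
Link Q2 2022→Q3 2022:
ΣP(Q3 2022)Q(Q2 2022) = 8.44×70 + 2.49×79 = 590.8 + 196.71 = 787.51
ΣP(Q2 2022)Q(Q2 2022) = 8.56×70 + 2.45×79 = 599.2 + 193.55 = 792.75
link = 787.51/792.75 = 0.993390
Link Q3 2022→Q4 2022:
ΣP(Q4 2022)Q(Q3 2022) = 10.84×59 + 2.29×91 = 639.56 + 208.39 = 847.95
ΣP(Q3 2022)Q(Q3 2022) = 8.44×59 + 2.49×91 = 497.96 + 226.59 = 724.55
link = 847.95/724.55 = 1.170313
Chained index = 100 × 0.977980 × 0.993390 × 1.170313 = 113.6978

113.70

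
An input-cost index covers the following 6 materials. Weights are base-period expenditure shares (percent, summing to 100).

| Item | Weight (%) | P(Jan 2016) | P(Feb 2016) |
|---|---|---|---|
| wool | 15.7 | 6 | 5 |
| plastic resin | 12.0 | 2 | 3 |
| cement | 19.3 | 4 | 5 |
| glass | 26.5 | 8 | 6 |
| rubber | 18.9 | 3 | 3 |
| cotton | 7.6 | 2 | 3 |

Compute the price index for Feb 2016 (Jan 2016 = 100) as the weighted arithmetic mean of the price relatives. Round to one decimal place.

wool: 15.7 × (5/6) = 15.7 × 0.833333 = 13.0833
plastic resin: 12.0 × (3/2) = 12.0 × 1.500000 = 18.0000
cement: 19.3 × (5/4) = 19.3 × 1.250000 = 24.1250
glass: 26.5 × (6/8) = 26.5 × 0.750000 = 19.8750
rubber: 18.9 × (3/3) = 18.9 × 1.000000 = 18.9000
cotton: 7.6 × (3/2) = 7.6 × 1.500000 = 11.4000
Index = Σ wᵢ·(p₁ᵢ/p₀ᵢ) = 13.0833 + 18.0000 + 24.1250 + 19.8750 + 18.9000 + 11.4000 = 105.3833

105.4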